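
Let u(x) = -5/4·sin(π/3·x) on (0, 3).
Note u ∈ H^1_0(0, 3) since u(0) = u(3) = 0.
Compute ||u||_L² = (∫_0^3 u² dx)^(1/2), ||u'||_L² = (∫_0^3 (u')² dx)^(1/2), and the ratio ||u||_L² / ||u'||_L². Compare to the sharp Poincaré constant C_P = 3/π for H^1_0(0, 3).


||u||_L² / ||u'||_L² = 3/π = C_P.

u(x) = -5/4·sin(π/3·x), so u'(x) = -5*π*cos(π*x/3)/12.
Writing u(x) = A·sin(kπx/L) with A = -5/4 and k = 1, use ∫_0^L sin²(kπx/L) dx = L/2 and ∫_0^L cos²(kπx/L) dx = L/2.
u² = 25/16·sin²(π/3·x) and (u')² = 25*π^2/144·cos²(π/3·x), and each of sin², cos² integrates to L/2 = 3/2 over (0, 3).
∫_0^3 u² dx = 75/32, so ||u||_L² = 5*sqrt(6)/8.
∫_0^3 (u')² dx = 25*π^2/96, so ||u'||_L² = 5*sqrt(6)*π/24.
Ratio ||u||_L² / ||u'||_L² = 3/π.
Sharp Poincaré constant on H^1_0(0, 3) is C_P = L/π = 3/π, achieved by sin(π/3·x).
This is the k = 1 eigenfunction (up to amplitude), so the ratio equals the sharp Poincaré constant exactly.


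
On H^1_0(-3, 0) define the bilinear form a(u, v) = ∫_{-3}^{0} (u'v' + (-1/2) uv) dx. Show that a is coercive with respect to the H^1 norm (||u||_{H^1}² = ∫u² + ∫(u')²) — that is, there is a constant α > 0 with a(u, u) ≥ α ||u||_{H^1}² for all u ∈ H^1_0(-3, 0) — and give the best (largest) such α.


α = (-9/2 + π^2)/(9 + π^2)

Coercivity of a(·,·) on H^1_0(-3, 0) means a(u, u) ≥ α ||u||_{H^1}² for every u ∈ H^1_0.
The interval has length L = 3, and Poincaré/coercivity depend only on L. Here a(u, u) = ∫(u')² + (-1/2)·∫u².
Here c = -1/2 < 0 with |c| < (π/L)² = π^2/9, so coercivity still holds. The condition a(u,u) ≥ α||u||_{H^1}² reads (1−α)∫(u')² ≥ (α−c)∫u². Any admissible α is ≤ 1 (rapidly oscillating u have ∫u²/∫(u')² → 0), and α = 1 would force 0 ≥ (1−c)∫u², impossible since c < 1; so 1−α > 0. By the sharp Poincaré inequality on H^1_0 of an interval of length L, ∫(u')² ≥ (π/L)²∫u² with equality for the first sine mode sin(π(x−x₀)/L) (x₀ the left endpoint), so the inequality holds for all u iff (1−α)(π/L)² ≥ α − c, i.e. α ≤ ((π/L)² + c)/((π/L)² + 1) = (1 + c(L/π)²)/(1 + (L/π)²). (Direct route, valid since c ≤ 0: Poincaré gives c∫u² ≥ c(L/π)²∫(u')², so a(u,u) ≥ (1 + c(L/π)²)∫(u')², while ||u||_{H^1}² ≤ (1 + (L/π)²)∫(u')²; dividing yields the same α.) With (π/L)² = π^2/9 and c = -1/2, the largest admissible constant is α = ((π/L)² + c)/((π/L)² + 1).
Simplifying, α = (-9/2 + π^2)/(9 + π^2).


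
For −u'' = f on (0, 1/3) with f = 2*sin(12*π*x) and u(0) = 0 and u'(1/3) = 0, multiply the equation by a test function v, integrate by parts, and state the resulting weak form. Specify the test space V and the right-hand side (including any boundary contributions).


V = {v ∈ H^1(0, 1/3) : v(0) = 0} (test functions vanish at x = 0 where u is specified); weak form: ∫_0^1/3 u'v' dx = ∫_0^1/3 (2*sin(12*π*x)) v dx for all v ∈ V.

Multiply both sides by a test function v and integrate from 0 to 1/3:
  ∫_0^1/3 −u''(x) v(x) dx = ∫_0^1/3 f(x) v(x) dx.
Integrate the LHS by parts once:
  ∫_0^1/3 −u'' v dx = −[u'(x) v(x)]_0^1/3 + ∫_0^1/3 u'(x) v'(x) dx.
Thus ∫_0^1/3 u'(x) v'(x) dx = ∫_0^1/3 f(x) v(x) dx + [u'(x) v(x)]_0^1/3.
Choose V so that boundary terms are either known or forced to vanish.
Mixed BC: u(0) = 0 (Dirichlet) and u'(1/3) = 0 (Neumann). Define V = {v ∈ H^1(0, 1/3) : v(0) = 0}. Then [u' v]_0^1/3 = u'(1/3)·v(1/3) − u'(0)·0 = 0.
Weak formulation: find u (satisfying any essential BC) such that ∫_0^1/3 u'(x) v'(x) dx = ∫_0^1/3 f v dx for all v ∈ V (Dirichlet at 0 absorbed into V; the Neumann datum at x = 1/3 is zero, so no boundary term remains).
Substituting f(x) = 2*sin(12*π*x), the right-hand side is ∫_0^1/3 (2*sin(12*π*x)) v dx.


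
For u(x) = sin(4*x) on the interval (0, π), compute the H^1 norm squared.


||u||_{H^1(0,π)}^2 = 17*π/2

u'(x) = 4*cos(4*x).
Expand u² and (u')² and integrate term by term on (0, π), using: for integers n ≥ 1, ∫_0^π sin²(nx) dx = ∫_0^π cos²(nx) dx = π/2; for n ≠ n', ∫_0^π sin(nx)sin(n'x) dx = ∫_0^π cos(nx)cos(n'x) dx = 0; and by product-to-sum, ∫_0^π sin(nx)cos(n'x) dx = ½∫_0^π [sin((n+n')x) + sin((n−n')x)] dx, which is 0 when n+n' is even and 2n/(n²−n'²) when n+n' is odd (it need not vanish on (0, π)).
  u² squared terms: (1)²·∫sin(4x)² dx = 1·π/2 = π/2.
  So ∫_0^π u² dx = π/2.
  (u')² squared terms: (4)²·∫cos(4x)² dx = 16·π/2 = 8*π.
  So ∫_0^π (u')² dx = 8*π.
||u||_{H^1}^2 = (π/2) + (8*π) = 17*π/2.


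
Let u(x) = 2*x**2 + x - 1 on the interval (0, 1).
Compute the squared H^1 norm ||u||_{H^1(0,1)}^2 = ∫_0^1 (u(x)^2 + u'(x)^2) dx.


||u||_{H^1}^2 = 167/15

The H^1 norm (squared) on an interval (0, L) is
  ||u||_{H^1}^2 = ∫_0^L u(x)^2 dx + ∫_0^L u'(x)^2 dx.
Compute u'(x) = 4*x + 1.
Then u(x)^2 = 4*x**4 + 4*x**3 - 3*x**2 - 2*x + 1 and u'(x)^2 = 16*x**2 + 8*x + 1.
Integrate each monomial from 0 to 1 using ∫_0^1 c·x^n dx = c·1^(n+1)/(n+1):
  ∫_0^1 u(x)^2 dx = ∫_0^1 (4*x^4 + 4*x^3 - 3*x^2 - 2*x + 1) dx. Term by term:
    ∫_0^1 4*x^4 dx = 4/5;  ∫_0^1 4*x^3 dx = 1;  ∫_0^1 -3*x^2 dx = -1;
    ∫_0^1 -2*x dx = -1;  ∫_0^1 1 dx = 1.
  Sum: 4/5 + 1 − 1 − 1 + 1 = 4/5.
  ∫_0^1 u'(x)^2 dx = ∫_0^1 (16*x^2 + 8*x + 1) dx. Term by term:
    ∫_0^1 16*x^2 dx = 16/3;  ∫_0^1 8*x dx = 4;  ∫_0^1 1 dx = 1.
  Sum: 16/3 + 4 + 1 = 31/3.
Adding: ||u||_{H^1}^2 = 4/5 + 31/3 = 167/15.


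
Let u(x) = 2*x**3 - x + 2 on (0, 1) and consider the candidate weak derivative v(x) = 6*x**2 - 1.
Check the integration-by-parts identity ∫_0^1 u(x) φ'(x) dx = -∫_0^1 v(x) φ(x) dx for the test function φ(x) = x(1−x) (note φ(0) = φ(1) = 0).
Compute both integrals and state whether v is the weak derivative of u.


LHS = -2/15, RHS = -2/15. Yes, v = u' weakly.

u(x) = 2*x**3 - x + 2, classical derivative u'(x) = 6*x**2 - 1.
φ(x) = x(1−x), so φ'(x) = 1 - 2*x.
Note φ(0) = φ(1) = 0, so the boundary term u·φ vanishes.
LHS = ∫_0^1 u(x) φ'(x) dx = ∫_0^1 (-4*x^4 + 2*x^3 + 2*x^2 - 5*x + 2) dx. Term by term:
  ∫_0^1 -4*x^4 dx = -4/5;  ∫_0^1 2*x^3 dx = 1/2;  ∫_0^1 2*x^2 dx = 2/3;
  ∫_0^1 -5*x dx = -5/2;  ∫_0^1 2 dx = 2.
Sum: -4/5 + 1/2 + 2/3 − 5/2 + 2 = -2/15.
So LHS = -2/15.
∫_0^1 v(x) φ(x) dx = ∫_0^1 (-6*x^4 + 6*x^3 + x^2 - x) dx. Term by term:
  ∫_0^1 -6*x^4 dx = -6/5;  ∫_0^1 6*x^3 dx = 3/2;  ∫_0^1 x^2 dx = 1/3;
  ∫_0^1 -x dx = -1/2.
Sum: -6/5 + 3/2 + 1/3 − 1/2 = 2/15.
So RHS = -∫_0^1 v(x) φ(x) dx = -2/15.
LHS = RHS, so the identity holds for this test φ.
Moreover u is smooth here and v(x) = u'(x) = 6*x**2 - 1 pointwise, so the identity holds for every test function. Hence v is the weak derivative of u.


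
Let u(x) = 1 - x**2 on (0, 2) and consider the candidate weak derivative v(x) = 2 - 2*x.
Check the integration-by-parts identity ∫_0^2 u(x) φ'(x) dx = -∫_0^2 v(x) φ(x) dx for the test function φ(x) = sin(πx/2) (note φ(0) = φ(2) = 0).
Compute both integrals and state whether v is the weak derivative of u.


LHS = 8/π, RHS = 0. No, v is not the weak derivative of u.

u(x) = 1 - x**2, classical derivative u'(x) = -2*x.
φ(x) = sin(πx/2), so φ'(x) = π*cos(π*x/2)/2.
Note φ(0) = φ(2) = 0, so the boundary term u·φ vanishes.
LHS = ∫_0^2 u(x) φ'(x) dx = ∫_0^2 (-π*x^2*cos(π*x/2)/2 + π*cos(π*x/2)/2) dx. Term by term:
  ∫_0^2 π*cos(π*x/2)/2 dx = 0;  ∫_0^2 -π*x^2*cos(π*x/2)/2 dx = 8/π.
Sum: 0 + 8/π = 8/π.
So LHS = 8/π.
∫_0^2 v(x) φ(x) dx = ∫_0^2 (-2*x*sin(π*x/2) + 2*sin(π*x/2)) dx. Term by term:
  ∫_0^2 2*sin(π*x/2) dx = 8/π;  ∫_0^2 -2*x*sin(π*x/2) dx = -8/π.
Sum: 8/π − 8/π = 0.
So RHS = -∫_0^2 v(x) φ(x) dx = 0.
LHS − RHS = 8/π ≠ 0, so the identity fails.
(For a valid weak derivative the identity must hold for EVERY test function, in particular this one. The failure shows v is NOT the weak derivative of u.)
Correct weak derivative would be u'(x) = -2*x.


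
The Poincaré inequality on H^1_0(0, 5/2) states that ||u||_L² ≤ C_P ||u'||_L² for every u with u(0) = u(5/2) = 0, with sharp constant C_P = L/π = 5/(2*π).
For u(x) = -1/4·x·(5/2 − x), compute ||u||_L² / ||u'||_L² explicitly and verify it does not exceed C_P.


||u||_L² / ||u'||_L² = sqrt(10)/4 < C_P = 5/(2*π).

u(x) = -1/4·x·(5/2 − x), so u'(x) = x/2 - 5/8.
u(x) = -1/4·x·(5/2 − x) vanishes at x = 0 and x = 5/2, so u ∈ H^1_0(0, 5/2). Differentiate via the product rule and integrate the resulting polynomials term by term.
  ∫_0^5/2 u² dx = ∫_0^5/2 (x^4/16 - 5*x^3/16 + 25*x^2/64) dx. Term by term:
    ∫_0^5/2 x^4/16 dx = 625/512;  ∫_0^5/2 -5*x^3/16 dx = -3125/1024;  ∫_0^5/2 25*x^2/64 dx = 3125/1536.
  Sum: 625/512 − 3125/1024 + 3125/1536 = 625/3072.
  ∫_0^5/2 (u')² dx = ∫_0^5/2 (x^2/4 - 5*x/8 + 25/64) dx. Term by term:
    ∫_0^5/2 x^2/4 dx = 125/96;  ∫_0^5/2 -5*x/8 dx = -125/64;  ∫_0^5/2 25/64 dx = 125/128.
  Sum: 125/96 − 125/64 + 125/128 = 125/384.
∫_0^5/2 u² dx = 625/3072, so ||u||_L² = 25*sqrt(3)/96.
∫_0^5/2 (u')² dx = 125/384, so ||u'||_L² = 5*sqrt(30)/48.
Ratio ||u||_L² / ||u'||_L² = sqrt(10)/4.
Sharp Poincaré constant on H^1_0(0, 5/2) is C_P = L/π = 5/(2*π), achieved by sin(2*π/5·x).
A polynomial bump cannot attain the sharp Poincaré constant (only the first sine eigenfunction does), so the ratio is strictly less than C_P, consistent with ||u||_L² ≤ C_P ||u'||_L².


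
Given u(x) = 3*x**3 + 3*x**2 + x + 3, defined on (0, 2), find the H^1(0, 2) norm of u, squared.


||u||_{H^1}^2 = 183712/105

The H^1 norm (squared) on an interval (0, L) is
  ||u||_{H^1}^2 = ∫_0^L u(x)^2 dx + ∫_0^L u'(x)^2 dx.
Compute u'(x) = 9*x**2 + 6*x + 1.
Then u(x)^2 = 9*x**6 + 18*x**5 + 15*x**4 + 24*x**3 + 19*x**2 + 6*x + 9 and u'(x)^2 = 81*x**4 + 108*x**3 + 54*x**2 + 12*x + 1.
Integrate each monomial from 0 to 2 using ∫_0^2 c·x^n dx = c·2^(n+1)/(n+1):
  ∫_0^2 u(x)^2 dx = ∫_0^2 (9*x^6 + 18*x^5 + 15*x^4 + 24*x^3 + 19*x^2 + 6*x + 9) dx. Term by term:
    ∫_0^2 9*x^6 dx = 1152/7;  ∫_0^2 18*x^5 dx = 192;  ∫_0^2 15*x^4 dx = 96;
    ∫_0^2 24*x^3 dx = 96;  ∫_0^2 19*x^2 dx = 152/3;  ∫_0^2 6*x dx = 12;
    ∫_0^2 9 dx = 18.
  Sum: 1152/7 + 192 + 96 + 96 + 152/3 + 12 + 18 = 13214/21.
  ∫_0^2 u'(x)^2 dx = ∫_0^2 (81*x^4 + 108*x^3 + 54*x^2 + 12*x + 1) dx. Term by term:
    ∫_0^2 81*x^4 dx = 2592/5;  ∫_0^2 108*x^3 dx = 432;  ∫_0^2 54*x^2 dx = 144;
    ∫_0^2 12*x dx = 24;  ∫_0^2 1 dx = 2.
  Sum: 2592/5 + 432 + 144 + 24 + 2 = 5602/5.
Adding: ||u||_{H^1}^2 = 13214/21 + 5602/5 = 183712/105.


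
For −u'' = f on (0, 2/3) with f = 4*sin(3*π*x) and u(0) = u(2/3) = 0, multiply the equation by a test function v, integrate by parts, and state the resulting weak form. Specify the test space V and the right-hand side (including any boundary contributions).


V = H^1_0(0, 2/3) (so v(0) = v(2/3) = 0); weak form: ∫_0^2/3 u'v' dx = ∫_0^2/3 (4*sin(3*π*x)) v dx for all v ∈ V.

Multiply both sides by a test function v and integrate from 0 to 2/3:
  ∫_0^2/3 −u''(x) v(x) dx = ∫_0^2/3 f(x) v(x) dx.
Integrate the LHS by parts once:
  ∫_0^2/3 −u'' v dx = −[u'(x) v(x)]_0^2/3 + ∫_0^2/3 u'(x) v'(x) dx.
Thus ∫_0^2/3 u'(x) v'(x) dx = ∫_0^2/3 f(x) v(x) dx + [u'(x) v(x)]_0^2/3.
Choose V so that boundary terms are either known or forced to vanish.
u is Dirichlet: u(0) = u(2/3) = 0. Let V = H^1_0(0, 2/3); then v(0) = v(2/3) = 0, and [u' v]_0^2/3 = 0.
Weak formulation: find u (satisfying any essential BC) such that ∫_0^2/3 u'(x) v'(x) dx = ∫_0^2/3 f v dx for all v ∈ V.
Substituting f(x) = 4*sin(3*π*x), the right-hand side is ∫_0^2/3 (4*sin(3*π*x)) v dx.


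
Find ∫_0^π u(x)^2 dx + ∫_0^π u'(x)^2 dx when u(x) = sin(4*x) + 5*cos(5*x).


||u||_{H^1(0,π)}^2 = -2080/9 + 667*π/2

u'(x) = -25*sin(5*x) + 4*cos(4*x).
Expand u² and (u')² and integrate term by term on (0, π), using: for integers n ≥ 1, ∫_0^π sin²(nx) dx = ∫_0^π cos²(nx) dx = π/2; for n ≠ n', ∫_0^π sin(nx)sin(n'x) dx = ∫_0^π cos(nx)cos(n'x) dx = 0; and by product-to-sum, ∫_0^π sin(nx)cos(n'x) dx = ½∫_0^π [sin((n+n')x) + sin((n−n')x)] dx, which is 0 when n+n' is even and 2n/(n²−n'²) when n+n' is odd (it need not vanish on (0, π)).
  u² squared terms: (5)²·∫cos(5x)² dx = 25·π/2 = 25*π/2;  (1)²·∫sin(4x)² dx = 1·π/2 = π/2.
  u² cross terms: 2·(5)·(1)·∫cos(5x)·sin(4x) dx = 10·(-8/9) = -80/9.
  So ∫_0^π u² dx = 25*π/2 + π/2 − 80/9 = -80/9 + 13*π.
  (u')² squared terms: (-25)²·∫sin(5x)² dx = 625·π/2 = 625*π/2;  (4)²·∫cos(4x)² dx = 16·π/2 = 8*π.
  (u')² cross terms: 2·(-25)·(4)·∫sin(5x)·cos(4x) dx = -200·(10/9) = -2000/9.
  So ∫_0^π (u')² dx = 625*π/2 + 8*π − 2000/9 = -2000/9 + 641*π/2.
||u||_{H^1}^2 = (-80/9 + 13*π) + (-2000/9 + 641*π/2) = -2080/9 + 667*π/2.


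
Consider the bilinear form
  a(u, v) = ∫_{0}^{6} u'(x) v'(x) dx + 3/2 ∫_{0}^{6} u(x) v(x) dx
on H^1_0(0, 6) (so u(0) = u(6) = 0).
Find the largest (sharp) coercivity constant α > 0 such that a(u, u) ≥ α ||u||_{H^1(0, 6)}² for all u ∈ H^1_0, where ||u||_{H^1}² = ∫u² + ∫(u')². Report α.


α = 1

Coercivity of a(·,·) on H^1_0(0, 6) means a(u, u) ≥ α ||u||_{H^1}² for every u ∈ H^1_0.
The interval has length L = 6, and Poincaré/coercivity depend only on L. Here a(u, u) = ∫(u')² + (3/2)·∫u².
Here c = 3/2 ≥ 1, so a(u,u) = ∫(u')² + c∫u² ≥ ∫(u')² + ∫u² = ||u||_{H^1}², i.e. α = 1 works. No larger α is possible: a(u,u) ≥ α||u||_{H^1}² means (1−α)∫(u')² ≥ (α−c)∫u², and for the modes u_n = sin(nπ(x−x₀)/L) (x₀ the left endpoint) one has ∫u_n²/∫(u_n')² = (L/(nπ))² → 0, so a(u_n,u_n)/||u_n||_{H^1}² → 1. Hence the optimal constant is α = 1.
Therefore α = 1.


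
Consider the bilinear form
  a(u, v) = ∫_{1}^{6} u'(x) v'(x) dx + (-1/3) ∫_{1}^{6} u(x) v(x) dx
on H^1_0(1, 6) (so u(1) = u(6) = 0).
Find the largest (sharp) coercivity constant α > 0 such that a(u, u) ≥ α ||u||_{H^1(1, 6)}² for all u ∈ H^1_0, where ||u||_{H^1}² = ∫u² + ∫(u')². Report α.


α = (-25/3 + π^2)/(π^2 + 25)

Coercivity of a(·,·) on H^1_0(1, 6) means a(u, u) ≥ α ||u||_{H^1}² for every u ∈ H^1_0.
The interval has length L = 5, and Poincaré/coercivity depend only on L. Here a(u, u) = ∫(u')² + (-1/3)·∫u².
Here c = -1/3 < 0 with |c| < (π/L)² = π^2/25, so coercivity still holds. The condition a(u,u) ≥ α||u||_{H^1}² reads (1−α)∫(u')² ≥ (α−c)∫u². Any admissible α is ≤ 1 (rapidly oscillating u have ∫u²/∫(u')² → 0), and α = 1 would force 0 ≥ (1−c)∫u², impossible since c < 1; so 1−α > 0. By the sharp Poincaré inequality on H^1_0 of an interval of length L, ∫(u')² ≥ (π/L)²∫u² with equality for the first sine mode sin(π(x−x₀)/L) (x₀ the left endpoint), so the inequality holds for all u iff (1−α)(π/L)² ≥ α − c, i.e. α ≤ ((π/L)² + c)/((π/L)² + 1) = (1 + c(L/π)²)/(1 + (L/π)²). (Direct route, valid since c ≤ 0: Poincaré gives c∫u² ≥ c(L/π)²∫(u')², so a(u,u) ≥ (1 + c(L/π)²)∫(u')², while ||u||_{H^1}² ≤ (1 + (L/π)²)∫(u')²; dividing yields the same α.) With (π/L)² = π^2/25 and c = -1/3, the largest admissible constant is α = ((π/L)² + c)/((π/L)² + 1).
Simplifying, α = (-25/3 + π^2)/(π^2 + 25).


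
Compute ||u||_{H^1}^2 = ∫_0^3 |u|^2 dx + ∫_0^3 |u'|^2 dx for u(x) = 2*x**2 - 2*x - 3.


||u||_{H^1}^2 = 627/5

The H^1 norm (squared) on an interval (0, L) is
  ||u||_{H^1}^2 = ∫_0^L u(x)^2 dx + ∫_0^L u'(x)^2 dx.
Compute u'(x) = 4*x - 2.
Then u(x)^2 = 4*x**4 - 8*x**3 - 8*x**2 + 12*x + 9 and u'(x)^2 = 16*x**2 - 16*x + 4.
Integrate each monomial from 0 to 3 using ∫_0^3 c·x^n dx = c·3^(n+1)/(n+1):
  ∫_0^3 u(x)^2 dx = ∫_0^3 (4*x^4 - 8*x^3 - 8*x^2 + 12*x + 9) dx. Term by term:
    ∫_0^3 4*x^4 dx = 972/5;  ∫_0^3 -8*x^3 dx = -162;  ∫_0^3 -8*x^2 dx = -72;
    ∫_0^3 12*x dx = 54;  ∫_0^3 9 dx = 27.
  Sum: 972/5 − 162 − 72 + 54 + 27 = 207/5.
  ∫_0^3 u'(x)^2 dx = ∫_0^3 (16*x^2 - 16*x + 4) dx. Term by term:
    ∫_0^3 16*x^2 dx = 144;  ∫_0^3 -16*x dx = -72;  ∫_0^3 4 dx = 12.
  Sum: 144 − 72 + 12 = 84.
Adding: ||u||_{H^1}^2 = 207/5 + 84 = 627/5.


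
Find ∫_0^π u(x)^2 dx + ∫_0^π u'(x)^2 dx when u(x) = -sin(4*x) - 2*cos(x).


||u||_{H^1(0,π)}^2 = 64/15 + 25*π/2

u'(x) = 2*sin(x) - 4*cos(4*x).
Expand u² and (u')² and integrate term by term on (0, π), using: for integers n ≥ 1, ∫_0^π sin²(nx) dx = ∫_0^π cos²(nx) dx = π/2; for n ≠ n', ∫_0^π sin(nx)sin(n'x) dx = ∫_0^π cos(nx)cos(n'x) dx = 0; and by product-to-sum, ∫_0^π sin(nx)cos(n'x) dx = ½∫_0^π [sin((n+n')x) + sin((n−n')x)] dx, which is 0 when n+n' is even and 2n/(n²−n'²) when n+n' is odd (it need not vanish on (0, π)).
  u² squared terms: (-1)²·∫sin(4x)² dx = 1·π/2 = π/2;  (-2)²·∫cos(x)² dx = 4·π/2 = 2*π.
  u² cross terms: 2·(-1)·(-2)·∫sin(4x)·cos(x) dx = 4·(8/15) = 32/15.
  So ∫_0^π u² dx = π/2 + 2*π + 32/15 = 32/15 + 5*π/2.
  (u')² squared terms: (-4)²·∫cos(4x)² dx = 16·π/2 = 8*π;  (2)²·∫sin(x)² dx = 4·π/2 = 2*π.
  (u')² cross terms: 2·(-4)·(2)·∫cos(4x)·sin(x) dx = -16·(-2/15) = 32/15.
  So ∫_0^π (u')² dx = 8*π + 2*π + 32/15 = 32/15 + 10*π.
||u||_{H^1}^2 = (32/15 + 5*π/2) + (32/15 + 10*π) = 64/15 + 25*π/2.


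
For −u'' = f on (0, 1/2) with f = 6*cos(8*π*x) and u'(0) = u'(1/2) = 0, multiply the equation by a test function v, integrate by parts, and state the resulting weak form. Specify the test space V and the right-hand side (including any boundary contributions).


V = H^1(0, 1/2) (no boundary constraint on v; u is determined up to an additive constant); weak form: ∫_0^1/2 u'v' dx = ∫_0^1/2 (6*cos(8*π*x)) v dx for all v ∈ V.

Multiply both sides by a test function v and integrate from 0 to 1/2:
  ∫_0^1/2 −u''(x) v(x) dx = ∫_0^1/2 f(x) v(x) dx.
Integrate the LHS by parts once:
  ∫_0^1/2 −u'' v dx = −[u'(x) v(x)]_0^1/2 + ∫_0^1/2 u'(x) v'(x) dx.
Thus ∫_0^1/2 u'(x) v'(x) dx = ∫_0^1/2 f(x) v(x) dx + [u'(x) v(x)]_0^1/2.
Choose V so that boundary terms are either known or forced to vanish.
u has homogeneous Neumann: u'(0) = u'(1/2) = 0. So [u' v]_0^1/2 = 0·v(1/2) − 0·v(0) = 0 for any v; take V = H^1(0, 1/2).
Weak formulation: find u (satisfying any essential BC) such that ∫_0^1/2 u'(x) v'(x) dx = ∫_0^1/2 f v dx for all v ∈ V (homogeneous Neumann, so boundary terms vanish).
Substituting f(x) = 6*cos(8*π*x), the right-hand side is ∫_0^1/2 (6*cos(8*π*x)) v dx.
Compatibility check (pure Neumann): taking v ≡ 1 ∈ V gives 0 = ∫_0^1/2 f dx + (0) − (0), i.e. ∫_0^1/2 f dx must equal u'(0) − u'(1/2) = 0. Indeed ∫_0^1/2 (6*cos(8*π*x)) dx = 0, so the data are compatible. The solution is then unique only up to an additive constant (fix it e.g. by requiring ∫_0^1/2 u dx = 0).


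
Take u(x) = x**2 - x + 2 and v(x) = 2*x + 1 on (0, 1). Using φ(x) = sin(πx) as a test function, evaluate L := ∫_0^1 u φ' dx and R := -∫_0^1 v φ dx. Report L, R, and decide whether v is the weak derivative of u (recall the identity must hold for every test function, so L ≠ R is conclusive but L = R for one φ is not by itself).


LHS = 0, RHS = -4/π. No, v is not the weak derivative of u.

u(x) = x**2 - x + 2, classical derivative u'(x) = 2*x - 1.
φ(x) = sin(πx), so φ'(x) = π*cos(π*x).
Note φ(0) = φ(1) = 0, so the boundary term u·φ vanishes.
LHS = ∫_0^1 u(x) φ'(x) dx = ∫_0^1 (π*x^2*cos(π*x) - π*x*cos(π*x) + 2*π*cos(π*x)) dx. Term by term:
  ∫_0^1 2*π*cos(π*x) dx = 0;  ∫_0^1 π*x^2*cos(π*x) dx = -2/π;  ∫_0^1 -π*x*cos(π*x) dx = 2/π.
Sum: 0 − 2/π + 2/π = 0.
So LHS = 0.
∫_0^1 v(x) φ(x) dx = ∫_0^1 (2*x*sin(π*x) + sin(π*x)) dx. Term by term:
  ∫_0^1 2*x*sin(π*x) dx = 2/π;  ∫_0^1 sin(π*x) dx = 2/π.
Sum: 2/π + 2/π = 4/π.
So RHS = -∫_0^1 v(x) φ(x) dx = -4/π.
LHS − RHS = 4/π ≠ 0, so the identity fails.
(For a valid weak derivative the identity must hold for EVERY test function, in particular this one. The failure shows v is NOT the weak derivative of u.)
Correct weak derivative would be u'(x) = 2*x - 1.


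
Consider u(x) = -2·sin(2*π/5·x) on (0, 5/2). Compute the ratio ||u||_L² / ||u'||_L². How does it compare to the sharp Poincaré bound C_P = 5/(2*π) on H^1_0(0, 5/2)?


||u||_L² / ||u'||_L² = 5/(2*π) = C_P.

u(x) = -2·sin(2*π/5·x), so u'(x) = -4*π*cos(2*π*x/5)/5.
Writing u(x) = A·sin(kπx/L) with A = -2 and k = 1, use ∫_0^L sin²(kπx/L) dx = L/2 and ∫_0^L cos²(kπx/L) dx = L/2.
u² = 4·sin²(2*π/5·x) and (u')² = 16*π^2/25·cos²(2*π/5·x), and each of sin², cos² integrates to L/2 = 5/4 over (0, 5/2).
∫_0^5/2 u² dx = 5, so ||u||_L² = sqrt(5).
∫_0^5/2 (u')² dx = 4*π^2/5, so ||u'||_L² = 2*sqrt(5)*π/5.
Ratio ||u||_L² / ||u'||_L² = 5/(2*π).
Sharp Poincaré constant on H^1_0(0, 5/2) is C_P = L/π = 5/(2*π), achieved by sin(2*π/5·x).
This is the k = 1 eigenfunction (up to amplitude), so the ratio equals the sharp Poincaré constant exactly.


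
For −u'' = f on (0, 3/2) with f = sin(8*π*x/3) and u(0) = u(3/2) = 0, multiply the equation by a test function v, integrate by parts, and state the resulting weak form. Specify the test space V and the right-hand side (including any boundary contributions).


V = H^1_0(0, 3/2) (so v(0) = v(3/2) = 0); weak form: ∫_0^3/2 u'v' dx = ∫_0^3/2 (sin(8*π*x/3)) v dx for all v ∈ V.

Multiply both sides by a test function v and integrate from 0 to 3/2:
  ∫_0^3/2 −u''(x) v(x) dx = ∫_0^3/2 f(x) v(x) dx.
Integrate the LHS by parts once:
  ∫_0^3/2 −u'' v dx = −[u'(x) v(x)]_0^3/2 + ∫_0^3/2 u'(x) v'(x) dx.
Thus ∫_0^3/2 u'(x) v'(x) dx = ∫_0^3/2 f(x) v(x) dx + [u'(x) v(x)]_0^3/2.
Choose V so that boundary terms are either known or forced to vanish.
u is Dirichlet: u(0) = u(3/2) = 0. Let V = H^1_0(0, 3/2); then v(0) = v(3/2) = 0, and [u' v]_0^3/2 = 0.
Weak formulation: find u (satisfying any essential BC) such that ∫_0^3/2 u'(x) v'(x) dx = ∫_0^3/2 f v dx for all v ∈ V.
Substituting f(x) = sin(8*π*x/3), the right-hand side is ∫_0^3/2 (sin(8*π*x/3)) v dx.


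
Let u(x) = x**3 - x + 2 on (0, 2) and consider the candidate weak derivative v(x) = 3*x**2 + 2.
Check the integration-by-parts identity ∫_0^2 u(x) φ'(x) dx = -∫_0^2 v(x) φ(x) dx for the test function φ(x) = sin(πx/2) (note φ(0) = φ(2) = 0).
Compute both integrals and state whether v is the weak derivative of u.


LHS = -20/π + 96/π^3, RHS = -32/π + 96/π^3. No, v is not the weak derivative of u.

u(x) = x**3 - x + 2, classical derivative u'(x) = 3*x**2 - 1.
φ(x) = sin(πx/2), so φ'(x) = π*cos(π*x/2)/2.
Note φ(0) = φ(2) = 0, so the boundary term u·φ vanishes.
LHS = ∫_0^2 u(x) φ'(x) dx = ∫_0^2 (π*x^3*cos(π*x/2)/2 - π*x*cos(π*x/2)/2 + π*cos(π*x/2)) dx. Term by term:
  ∫_0^2 π*cos(π*x/2) dx = 0;  ∫_0^2 π*x^3*cos(π*x/2)/2 dx = -24/π + 96/π^3;  ∫_0^2 -π*x*cos(π*x/2)/2 dx = 4/π.
Sum: 0 + -24/π + 96/π^3 + 4/π = -20/π + 96/π^3.
So LHS = -20/π + 96/π^3.
∫_0^2 v(x) φ(x) dx = ∫_0^2 (3*x^2*sin(π*x/2) + 2*sin(π*x/2)) dx. Term by term:
  ∫_0^2 2*sin(π*x/2) dx = 8/π;  ∫_0^2 3*x^2*sin(π*x/2) dx = -96/π^3 + 24/π.
Sum: 8/π + -96/π^3 + 24/π = -96/π^3 + 32/π.
So RHS = -∫_0^2 v(x) φ(x) dx = -32/π + 96/π^3.
LHS − RHS = 12/π ≠ 0, so the identity fails.
(For a valid weak derivative the identity must hold for EVERY test function, in particular this one. The failure shows v is NOT the weak derivative of u.)
Correct weak derivative would be u'(x) = 3*x**2 - 1.


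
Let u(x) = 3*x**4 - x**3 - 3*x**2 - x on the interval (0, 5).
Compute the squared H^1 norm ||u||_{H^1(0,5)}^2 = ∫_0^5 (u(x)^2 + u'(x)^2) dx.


||u||_{H^1}^2 = 236655395/84

The H^1 norm (squared) on an interval (0, L) is
  ||u||_{H^1}^2 = ∫_0^L u(x)^2 dx + ∫_0^L u'(x)^2 dx.
Compute u'(x) = 12*x**3 - 3*x**2 - 6*x - 1.
Then u(x)^2 = 9*x**8 - 6*x**7 - 17*x**6 + 11*x**4 + 6*x**3 + x**2 and u'(x)^2 = 144*x**6 - 72*x**5 - 135*x**4 + 12*x**3 + 42*x**2 + 12*x + 1.
Integrate each monomial from 0 to 5 using ∫_0^5 c·x^n dx = c·5^(n+1)/(n+1):
  ∫_0^5 u(x)^2 dx = ∫_0^5 (9*x^8 - 6*x^7 - 17*x^6 + 11*x^4 + 6*x^3 + x^2) dx. Term by term:
    ∫_0^5 9*x^8 dx = 1953125;  ∫_0^5 -6*x^7 dx = -1171875/4;  ∫_0^5 -17*x^6 dx = -1328125/7;
    ∫_0^5 11*x^4 dx = 6875;  ∫_0^5 6*x^3 dx = 1875/2;  ∫_0^5 x^2 dx = 125/3.
  Sum: 1953125 − 1171875/4 − 1328125/7 + 6875 + 1875/2 + 125/3 = 124175375/84.
  ∫_0^5 u'(x)^2 dx = ∫_0^5 (144*x^6 - 72*x^5 - 135*x^4 + 12*x^3 + 42*x^2 + 12*x + 1) dx. Term by term:
    ∫_0^5 144*x^6 dx = 11250000/7;  ∫_0^5 -72*x^5 dx = -187500;  ∫_0^5 -135*x^4 dx = -84375;
    ∫_0^5 12*x^3 dx = 1875;  ∫_0^5 42*x^2 dx = 1750;  ∫_0^5 12*x dx = 150;
    ∫_0^5 1 dx = 5.
  Sum: 11250000/7 − 187500 − 84375 + 1875 + 1750 + 150 + 5 = 9373335/7.
Adding: ||u||_{H^1}^2 = 124175375/84 + 9373335/7 = 236655395/84.


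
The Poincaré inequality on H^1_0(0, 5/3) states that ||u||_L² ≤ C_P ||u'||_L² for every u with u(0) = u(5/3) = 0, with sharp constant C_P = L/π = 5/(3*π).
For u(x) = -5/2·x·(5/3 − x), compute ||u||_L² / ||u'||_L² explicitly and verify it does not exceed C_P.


||u||_L² / ||u'||_L² = sqrt(10)/6 < C_P = 5/(3*π).

u(x) = -5/2·x·(5/3 − x), so u'(x) = 5*x - 25/6.
u(x) = -5/2·x·(5/3 − x) vanishes at x = 0 and x = 5/3, so u ∈ H^1_0(0, 5/3). Differentiate via the product rule and integrate the resulting polynomials term by term.
  ∫_0^5/3 u² dx = ∫_0^5/3 (25*x^4/4 - 125*x^3/6 + 625*x^2/36) dx. Term by term:
    ∫_0^5/3 25*x^4/4 dx = 15625/972;  ∫_0^5/3 -125*x^3/6 dx = -78125/1944;  ∫_0^5/3 625*x^2/36 dx = 78125/2916.
  Sum: 15625/972 − 78125/1944 + 78125/2916 = 15625/5832.
  ∫_0^5/3 (u')² dx = ∫_0^5/3 (25*x^2 - 125*x/3 + 625/36) dx. Term by term:
    ∫_0^5/3 25*x^2 dx = 3125/81;  ∫_0^5/3 -125*x/3 dx = -3125/54;  ∫_0^5/3 625/36 dx = 3125/108.
  Sum: 3125/81 − 3125/54 + 3125/108 = 3125/324.
∫_0^5/3 u² dx = 15625/5832, so ||u||_L² = 125*sqrt(2)/108.
∫_0^5/3 (u')² dx = 3125/324, so ||u'||_L² = 25*sqrt(5)/18.
Ratio ||u||_L² / ||u'||_L² = sqrt(10)/6.
Sharp Poincaré constant on H^1_0(0, 5/3) is C_P = L/π = 5/(3*π), achieved by sin(3*π/5·x).
A polynomial bump cannot attain the sharp Poincaré constant (only the first sine eigenfunction does), so the ratio is strictly less than C_P, consistent with ||u||_L² ≤ C_P ||u'||_L².


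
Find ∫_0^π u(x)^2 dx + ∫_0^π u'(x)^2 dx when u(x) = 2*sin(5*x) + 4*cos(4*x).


||u||_{H^1(0,π)}^2 = 2720/9 + 188*π

u'(x) = -16*sin(4*x) + 10*cos(5*x).
Expand u² and (u')² and integrate term by term on (0, π), using: for integers n ≥ 1, ∫_0^π sin²(nx) dx = ∫_0^π cos²(nx) dx = π/2; for n ≠ n', ∫_0^π sin(nx)sin(n'x) dx = ∫_0^π cos(nx)cos(n'x) dx = 0; and by product-to-sum, ∫_0^π sin(nx)cos(n'x) dx = ½∫_0^π [sin((n+n')x) + sin((n−n')x)] dx, which is 0 when n+n' is even and 2n/(n²−n'²) when n+n' is odd (it need not vanish on (0, π)).
  u² squared terms: (2)²·∫sin(5x)² dx = 4·π/2 = 2*π;  (4)²·∫cos(4x)² dx = 16·π/2 = 8*π.
  u² cross terms: 2·(2)·(4)·∫sin(5x)·cos(4x) dx = 16·(10/9) = 160/9.
  So ∫_0^π u² dx = 2*π + 8*π + 160/9 = 160/9 + 10*π.
  (u')² squared terms: (-16)²·∫sin(4x)² dx = 256·π/2 = 128*π;  (10)²·∫cos(5x)² dx = 100·π/2 = 50*π.
  (u')² cross terms: 2·(-16)·(10)·∫sin(4x)·cos(5x) dx = -320·(-8/9) = 2560/9.
  So ∫_0^π (u')² dx = 128*π + 50*π + 2560/9 = 2560/9 + 178*π.
||u||_{H^1}^2 = (160/9 + 10*π) + (2560/9 + 178*π) = 2720/9 + 188*π.


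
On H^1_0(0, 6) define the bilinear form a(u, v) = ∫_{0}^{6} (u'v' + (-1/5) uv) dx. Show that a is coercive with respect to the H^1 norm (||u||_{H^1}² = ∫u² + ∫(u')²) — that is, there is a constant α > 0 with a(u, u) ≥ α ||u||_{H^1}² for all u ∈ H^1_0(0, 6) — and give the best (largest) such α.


α = (-36/5 + π^2)/(π^2 + 36)

Coercivity of a(·,·) on H^1_0(0, 6) means a(u, u) ≥ α ||u||_{H^1}² for every u ∈ H^1_0.
The interval has length L = 6, and Poincaré/coercivity depend only on L. Here a(u, u) = ∫(u')² + (-1/5)·∫u².
Here c = -1/5 < 0 with |c| < (π/L)² = π^2/36, so coercivity still holds. The condition a(u,u) ≥ α||u||_{H^1}² reads (1−α)∫(u')² ≥ (α−c)∫u². Any admissible α is ≤ 1 (rapidly oscillating u have ∫u²/∫(u')² → 0), and α = 1 would force 0 ≥ (1−c)∫u², impossible since c < 1; so 1−α > 0. By the sharp Poincaré inequality on H^1_0 of an interval of length L, ∫(u')² ≥ (π/L)²∫u² with equality for the first sine mode sin(π(x−x₀)/L) (x₀ the left endpoint), so the inequality holds for all u iff (1−α)(π/L)² ≥ α − c, i.e. α ≤ ((π/L)² + c)/((π/L)² + 1) = (1 + c(L/π)²)/(1 + (L/π)²). (Direct route, valid since c ≤ 0: Poincaré gives c∫u² ≥ c(L/π)²∫(u')², so a(u,u) ≥ (1 + c(L/π)²)∫(u')², while ||u||_{H^1}² ≤ (1 + (L/π)²)∫(u')²; dividing yields the same α.) With (π/L)² = π^2/36 and c = -1/5, the largest admissible constant is α = ((π/L)² + c)/((π/L)² + 1).
Simplifying, α = (-36/5 + π^2)/(π^2 + 36).


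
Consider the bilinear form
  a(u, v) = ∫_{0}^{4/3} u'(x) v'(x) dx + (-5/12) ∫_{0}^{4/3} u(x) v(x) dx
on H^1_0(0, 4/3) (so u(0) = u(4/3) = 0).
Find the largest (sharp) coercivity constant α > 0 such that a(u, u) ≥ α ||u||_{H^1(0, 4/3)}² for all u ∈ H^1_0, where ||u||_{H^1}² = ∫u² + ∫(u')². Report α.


α = (-20 + 27*π^2)/(3*(16 + 9*π^2))

Coercivity of a(·,·) on H^1_0(0, 4/3) means a(u, u) ≥ α ||u||_{H^1}² for every u ∈ H^1_0.
The interval has length L = 4/3, and Poincaré/coercivity depend only on L. Here a(u, u) = ∫(u')² + (-5/12)·∫u².
Here c = -5/12 < 0 with |c| < (π/L)² = 9*π^2/16, so coercivity still holds. The condition a(u,u) ≥ α||u||_{H^1}² reads (1−α)∫(u')² ≥ (α−c)∫u². Any admissible α is ≤ 1 (rapidly oscillating u have ∫u²/∫(u')² → 0), and α = 1 would force 0 ≥ (1−c)∫u², impossible since c < 1; so 1−α > 0. By the sharp Poincaré inequality on H^1_0 of an interval of length L, ∫(u')² ≥ (π/L)²∫u² with equality for the first sine mode sin(π(x−x₀)/L) (x₀ the left endpoint), so the inequality holds for all u iff (1−α)(π/L)² ≥ α − c, i.e. α ≤ ((π/L)² + c)/((π/L)² + 1) = (1 + c(L/π)²)/(1 + (L/π)²). (Direct route, valid since c ≤ 0: Poincaré gives c∫u² ≥ c(L/π)²∫(u')², so a(u,u) ≥ (1 + c(L/π)²)∫(u')², while ||u||_{H^1}² ≤ (1 + (L/π)²)∫(u')²; dividing yields the same α.) With (π/L)² = 9*π^2/16 and c = -5/12, the largest admissible constant is α = ((π/L)² + c)/((π/L)² + 1).
Simplifying, α = (-20 + 27*π^2)/(3*(16 + 9*π^2)).


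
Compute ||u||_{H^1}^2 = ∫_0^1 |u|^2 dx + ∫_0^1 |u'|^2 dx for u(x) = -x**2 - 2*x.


||u||_{H^1}^2 = 178/15

The H^1 norm (squared) on an interval (0, L) is
  ||u||_{H^1}^2 = ∫_0^L u(x)^2 dx + ∫_0^L u'(x)^2 dx.
Compute u'(x) = -2*x - 2.
Then u(x)^2 = x**4 + 4*x**3 + 4*x**2 and u'(x)^2 = 4*x**2 + 8*x + 4.
Integrate each monomial from 0 to 1 using ∫_0^1 c·x^n dx = c·1^(n+1)/(n+1):
  ∫_0^1 u(x)^2 dx = ∫_0^1 (x^4 + 4*x^3 + 4*x^2) dx. Term by term:
    ∫_0^1 x^4 dx = 1/5;  ∫_0^1 4*x^3 dx = 1;  ∫_0^1 4*x^2 dx = 4/3.
  Sum: 1/5 + 1 + 4/3 = 38/15.
  ∫_0^1 u'(x)^2 dx = ∫_0^1 (4*x^2 + 8*x + 4) dx. Term by term:
    ∫_0^1 4*x^2 dx = 4/3;  ∫_0^1 8*x dx = 4;  ∫_0^1 4 dx = 4.
  Sum: 4/3 + 4 + 4 = 28/3.
Adding: ||u||_{H^1}^2 = 38/15 + 28/3 = 178/15.


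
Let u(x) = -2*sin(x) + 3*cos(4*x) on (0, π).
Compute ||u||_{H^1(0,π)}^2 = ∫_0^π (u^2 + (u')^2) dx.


||u||_{H^1(0,π)}^2 = 136/5 + 161*π/2

u'(x) = -12*sin(4*x) - 2*cos(x).
Expand u² and (u')² and integrate term by term on (0, π), using: for integers n ≥ 1, ∫_0^π sin²(nx) dx = ∫_0^π cos²(nx) dx = π/2; for n ≠ n', ∫_0^π sin(nx)sin(n'x) dx = ∫_0^π cos(nx)cos(n'x) dx = 0; and by product-to-sum, ∫_0^π sin(nx)cos(n'x) dx = ½∫_0^π [sin((n+n')x) + sin((n−n')x)] dx, which is 0 when n+n' is even and 2n/(n²−n'²) when n+n' is odd (it need not vanish on (0, π)).
  u² squared terms: (-2)²·∫sin(x)² dx = 4·π/2 = 2*π;  (3)²·∫cos(4x)² dx = 9·π/2 = 9*π/2.
  u² cross terms: 2·(-2)·(3)·∫sin(x)·cos(4x) dx = -12·(-2/15) = 8/5.
  So ∫_0^π u² dx = 2*π + 9*π/2 + 8/5 = 8/5 + 13*π/2.
  (u')² squared terms: (-12)²·∫sin(4x)² dx = 144·π/2 = 72*π;  (-2)²·∫cos(x)² dx = 4·π/2 = 2*π.
  (u')² cross terms: 2·(-12)·(-2)·∫sin(4x)·cos(x) dx = 48·(8/15) = 128/5.
  So ∫_0^π (u')² dx = 72*π + 2*π + 128/5 = 128/5 + 74*π.
||u||_{H^1}^2 = (8/5 + 13*π/2) + (128/5 + 74*π) = 136/5 + 161*π/2.


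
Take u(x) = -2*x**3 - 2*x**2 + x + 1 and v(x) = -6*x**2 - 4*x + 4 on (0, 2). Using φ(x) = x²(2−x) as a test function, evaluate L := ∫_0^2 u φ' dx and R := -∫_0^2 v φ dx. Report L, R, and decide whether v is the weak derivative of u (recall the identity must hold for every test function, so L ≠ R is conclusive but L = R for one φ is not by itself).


LHS = 268/15, RHS = 208/15. No, v is not the weak derivative of u.

u(x) = -2*x**3 - 2*x**2 + x + 1, classical derivative u'(x) = -6*x**2 - 4*x + 1.
φ(x) = x²(2−x), so φ'(x) = x*(4 - 3*x).
Note φ(0) = φ(2) = 0, so the boundary term u·φ vanishes.
LHS = ∫_0^2 u(x) φ'(x) dx = ∫_0^2 (6*x^5 - 2*x^4 - 11*x^3 + x^2 + 4*x) dx. Term by term:
  ∫_0^2 6*x^5 dx = 64;  ∫_0^2 -2*x^4 dx = -64/5;  ∫_0^2 -11*x^3 dx = -44;
  ∫_0^2 x^2 dx = 8/3;  ∫_0^2 4*x dx = 8.
Sum: 64 − 64/5 − 44 + 8/3 + 8 = 268/15.
So LHS = 268/15.
∫_0^2 v(x) φ(x) dx = ∫_0^2 (6*x^5 - 8*x^4 - 12*x^3 + 8*x^2) dx. Term by term:
  ∫_0^2 6*x^5 dx = 64;  ∫_0^2 -8*x^4 dx = -256/5;  ∫_0^2 -12*x^3 dx = -48;
  ∫_0^2 8*x^2 dx = 64/3.
Sum: 64 − 256/5 − 48 + 64/3 = -208/15.
So RHS = -∫_0^2 v(x) φ(x) dx = 208/15.
LHS − RHS = 4 ≠ 0, so the identity fails.
(For a valid weak derivative the identity must hold for EVERY test function, in particular this one. The failure shows v is NOT the weak derivative of u.)
Correct weak derivative would be u'(x) = -6*x**2 - 4*x + 1.


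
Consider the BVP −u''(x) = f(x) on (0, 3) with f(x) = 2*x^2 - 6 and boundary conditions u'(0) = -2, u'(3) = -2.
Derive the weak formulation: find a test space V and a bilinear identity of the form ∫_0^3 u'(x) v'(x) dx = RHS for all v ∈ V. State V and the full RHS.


V = H^1(0, 3) (v unrestricted at boundary; u is determined up to an additive constant); weak form: ∫_0^3 u'v' dx = ∫_0^3 (2*x^2 - 6) v dx − 2·v(3) + 2·v(0) for all v ∈ V.

Multiply both sides by a test function v and integrate from 0 to 3:
  ∫_0^3 −u''(x) v(x) dx = ∫_0^3 f(x) v(x) dx.
Integrate the LHS by parts once:
  ∫_0^3 −u'' v dx = −[u'(x) v(x)]_0^3 + ∫_0^3 u'(x) v'(x) dx.
Thus ∫_0^3 u'(x) v'(x) dx = ∫_0^3 f(x) v(x) dx + [u'(x) v(x)]_0^3.
Choose V so that boundary terms are either known or forced to vanish.
u has inhomogeneous Neumann u'(0) = -2, u'(3) = -2. [u' v]_0^3 = (-2)·v(3) − (-2)·v(0) = − 2·v(3) + 2·v(0). Take V = H^1(0, 3); boundary term becomes part of RHS.
Weak formulation: find u (satisfying any essential BC) such that ∫_0^3 u'(x) v'(x) dx = ∫_0^3 f v dx − 2·v(3) + 2·v(0) for all v ∈ V (Neumann data are natural BCs: they enter the RHS as boundary terms).
Substituting f(x) = 2*x^2 - 6, the right-hand side is ∫_0^3 (2*x^2 - 6) v dx − 2·v(3) + 2·v(0).
Compatibility check (pure Neumann): taking v ≡ 1 ∈ V gives 0 = ∫_0^3 f dx + (-2) − (-2), i.e. ∫_0^3 f dx must equal u'(0) − u'(3) = 0. Indeed ∫_0^3 (2*x^2 - 6) dx = 0, so the data are compatible. The solution is then unique only up to an additive constant (fix it e.g. by requiring ∫_0^3 u dx = 0).


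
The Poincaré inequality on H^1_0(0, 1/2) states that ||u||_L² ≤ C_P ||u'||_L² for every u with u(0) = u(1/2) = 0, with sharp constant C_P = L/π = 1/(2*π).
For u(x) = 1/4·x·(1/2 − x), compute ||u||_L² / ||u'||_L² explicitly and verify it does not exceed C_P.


||u||_L² / ||u'||_L² = sqrt(10)/20 < C_P = 1/(2*π).

u(x) = 1/4·x·(1/2 − x), so u'(x) = 1/8 - x/2.
u(x) = 1/4·x·(1/2 − x) vanishes at x = 0 and x = 1/2, so u ∈ H^1_0(0, 1/2). Differentiate via the product rule and integrate the resulting polynomials term by term.
  ∫_0^1/2 u² dx = ∫_0^1/2 (x^4/16 - x^3/16 + x^2/64) dx. Term by term:
    ∫_0^1/2 x^4/16 dx = 1/2560;  ∫_0^1/2 -x^3/16 dx = -1/1024;  ∫_0^1/2 x^2/64 dx = 1/1536.
  Sum: 1/2560 − 1/1024 + 1/1536 = 1/15360.
  ∫_0^1/2 (u')² dx = ∫_0^1/2 (x^2/4 - x/8 + 1/64) dx. Term by term:
    ∫_0^1/2 x^2/4 dx = 1/96;  ∫_0^1/2 -x/8 dx = -1/64;  ∫_0^1/2 1/64 dx = 1/128.
  Sum: 1/96 − 1/64 + 1/128 = 1/384.
∫_0^1/2 u² dx = 1/15360, so ||u||_L² = sqrt(15)/480.
∫_0^1/2 (u')² dx = 1/384, so ||u'||_L² = sqrt(6)/48.
Ratio ||u||_L² / ||u'||_L² = sqrt(10)/20.
Sharp Poincaré constant on H^1_0(0, 1/2) is C_P = L/π = 1/(2*π), achieved by sin(2*π·x).
A polynomial bump cannot attain the sharp Poincaré constant (only the first sine eigenfunction does), so the ratio is strictly less than C_P, consistent with ||u||_L² ≤ C_P ||u'||_L².


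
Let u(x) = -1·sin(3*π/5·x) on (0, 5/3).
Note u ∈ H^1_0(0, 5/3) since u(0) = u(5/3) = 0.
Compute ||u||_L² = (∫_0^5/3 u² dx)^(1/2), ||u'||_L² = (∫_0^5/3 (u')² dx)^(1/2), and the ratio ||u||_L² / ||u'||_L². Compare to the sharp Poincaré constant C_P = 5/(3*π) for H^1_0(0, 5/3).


||u||_L² / ||u'||_L² = 5/(3*π) = C_P.

u(x) = -1·sin(3*π/5·x), so u'(x) = -3*π*cos(3*π*x/5)/5.
Writing u(x) = A·sin(kπx/L) with A = -1 and k = 1, use ∫_0^L sin²(kπx/L) dx = L/2 and ∫_0^L cos²(kπx/L) dx = L/2.
u² = 1·sin²(3*π/5·x) and (u')² = 9*π^2/25·cos²(3*π/5·x), and each of sin², cos² integrates to L/2 = 5/6 over (0, 5/3).
∫_0^5/3 u² dx = 5/6, so ||u||_L² = sqrt(30)/6.
∫_0^5/3 (u')² dx = 3*π^2/10, so ||u'||_L² = sqrt(30)*π/10.
Ratio ||u||_L² / ||u'||_L² = 5/(3*π).
Sharp Poincaré constant on H^1_0(0, 5/3) is C_P = L/π = 5/(3*π), achieved by sin(3*π/5·x).
This is the k = 1 eigenfunction (up to amplitude), so the ratio equals the sharp Poincaré constant exactly.


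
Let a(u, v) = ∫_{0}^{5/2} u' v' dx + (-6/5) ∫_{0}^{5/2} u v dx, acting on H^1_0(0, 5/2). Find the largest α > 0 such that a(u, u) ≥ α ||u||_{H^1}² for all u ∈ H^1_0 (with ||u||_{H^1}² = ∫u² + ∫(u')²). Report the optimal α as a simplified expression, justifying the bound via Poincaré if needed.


α = 2*(-15 + 2*π^2)/(25 + 4*π^2)

Coercivity of a(·,·) on H^1_0(0, 5/2) means a(u, u) ≥ α ||u||_{H^1}² for every u ∈ H^1_0.
The interval has length L = 5/2, and Poincaré/coercivity depend only on L. Here a(u, u) = ∫(u')² + (-6/5)·∫u².
Here c = -6/5 < 0 with |c| < (π/L)² = 4*π^2/25, so coercivity still holds. The condition a(u,u) ≥ α||u||_{H^1}² reads (1−α)∫(u')² ≥ (α−c)∫u². Any admissible α is ≤ 1 (rapidly oscillating u have ∫u²/∫(u')² → 0), and α = 1 would force 0 ≥ (1−c)∫u², impossible since c < 1; so 1−α > 0. By the sharp Poincaré inequality on H^1_0 of an interval of length L, ∫(u')² ≥ (π/L)²∫u² with equality for the first sine mode sin(π(x−x₀)/L) (x₀ the left endpoint), so the inequality holds for all u iff (1−α)(π/L)² ≥ α − c, i.e. α ≤ ((π/L)² + c)/((π/L)² + 1) = (1 + c(L/π)²)/(1 + (L/π)²). (Direct route, valid since c ≤ 0: Poincaré gives c∫u² ≥ c(L/π)²∫(u')², so a(u,u) ≥ (1 + c(L/π)²)∫(u')², while ||u||_{H^1}² ≤ (1 + (L/π)²)∫(u')²; dividing yields the same α.) With (π/L)² = 4*π^2/25 and c = -6/5, the largest admissible constant is α = ((π/L)² + c)/((π/L)² + 1).
Simplifying, α = 2*(-15 + 2*π^2)/(25 + 4*π^2).


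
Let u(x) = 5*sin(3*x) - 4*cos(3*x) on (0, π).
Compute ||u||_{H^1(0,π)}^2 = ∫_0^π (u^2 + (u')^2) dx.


||u||_{H^1(0,π)}^2 = 205*π

u'(x) = 12*sin(3*x) + 15*cos(3*x).
Expand u² and (u')² and integrate term by term on (0, π), using: for integers n ≥ 1, ∫_0^π sin²(nx) dx = ∫_0^π cos²(nx) dx = π/2; for n ≠ n', ∫_0^π sin(nx)sin(n'x) dx = ∫_0^π cos(nx)cos(n'x) dx = 0; and by product-to-sum, ∫_0^π sin(nx)cos(n'x) dx = ½∫_0^π [sin((n+n')x) + sin((n−n')x)] dx, which is 0 when n+n' is even and 2n/(n²−n'²) when n+n' is odd (it need not vanish on (0, π)).
  u² squared terms: (-4)²·∫cos(3x)² dx = 16·π/2 = 8*π;  (5)²·∫sin(3x)² dx = 25·π/2 = 25*π/2.
  u² cross terms: 2·(-4)·(5)·∫cos(3x)·sin(3x) dx = -40·(0) = 0.
  So ∫_0^π u² dx = 8*π + 25*π/2 + 0 = 41*π/2.
  (u')² squared terms: (12)²·∫sin(3x)² dx = 144·π/2 = 72*π;  (15)²·∫cos(3x)² dx = 225·π/2 = 225*π/2.
  (u')² cross terms: 2·(12)·(15)·∫sin(3x)·cos(3x) dx = 360·(0) = 0.
  So ∫_0^π (u')² dx = 72*π + 225*π/2 + 0 = 369*π/2.
||u||_{H^1}^2 = (41*π/2) + (369*π/2) = 205*π.
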